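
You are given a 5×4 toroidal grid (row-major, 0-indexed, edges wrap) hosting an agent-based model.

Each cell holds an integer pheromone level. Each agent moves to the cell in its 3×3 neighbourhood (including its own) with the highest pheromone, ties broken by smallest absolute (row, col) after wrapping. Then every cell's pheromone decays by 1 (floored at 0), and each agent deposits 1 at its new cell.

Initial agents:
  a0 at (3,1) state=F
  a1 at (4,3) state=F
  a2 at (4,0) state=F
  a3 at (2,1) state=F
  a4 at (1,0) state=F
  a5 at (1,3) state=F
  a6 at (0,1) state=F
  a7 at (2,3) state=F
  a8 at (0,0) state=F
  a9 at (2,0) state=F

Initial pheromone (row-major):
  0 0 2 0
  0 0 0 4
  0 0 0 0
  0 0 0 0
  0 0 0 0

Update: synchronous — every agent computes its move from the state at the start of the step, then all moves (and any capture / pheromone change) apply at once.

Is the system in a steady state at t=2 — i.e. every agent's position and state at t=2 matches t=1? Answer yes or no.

t=1: a0@(2,0) a1@(0,2) a2@(0,0) a3@(1,0) a4@(1,3) a5@(1,3) a6@(0,2) a7@(1,3) a8@(1,3) a9@(1,3) | pheromone: 1 0 3 0 / 1 0 0 8 / 1 0 0 0 / 0 0 0 0 / 0 0 0 0
t=2: a0@(1,3) a1@(1,3) a2@(1,3) a3@(1,3) a4@(1,3) a5@(1,3) a6@(1,3) a7@(1,3) a8@(1,3) a9@(1,3) | pheromone: 0 0 2 0 / 0 0 0 17 / 0 0 0 0 / 0 0 0 0 / 0 0 0 0

no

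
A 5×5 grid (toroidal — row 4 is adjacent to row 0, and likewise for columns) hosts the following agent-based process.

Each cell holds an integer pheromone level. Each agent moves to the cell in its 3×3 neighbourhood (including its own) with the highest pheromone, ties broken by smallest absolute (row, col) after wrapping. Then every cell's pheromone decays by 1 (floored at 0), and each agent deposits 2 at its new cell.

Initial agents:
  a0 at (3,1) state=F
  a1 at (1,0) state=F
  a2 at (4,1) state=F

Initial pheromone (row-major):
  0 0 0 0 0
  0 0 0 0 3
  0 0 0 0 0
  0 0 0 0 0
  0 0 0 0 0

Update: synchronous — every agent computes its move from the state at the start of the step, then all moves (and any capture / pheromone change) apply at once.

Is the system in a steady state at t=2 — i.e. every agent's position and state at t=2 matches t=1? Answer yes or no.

t=1: a0@(2,0) a1@(1,4) a2@(0,0) | pheromone: 2 0 0 0 0 / 0 0 0 0 4 / 2 0 0 0 0 / 0 0 0 0 0 / 0 0 0 0 0
t=2: a0@(1,4) a1@(1,4) a2@(1,4) | pheromone: 1 0 0 0 0 / 0 0 0 0 9 / 1 0 0 0 0 / 0 0 0 0 0 / 0 0 0 0 0

no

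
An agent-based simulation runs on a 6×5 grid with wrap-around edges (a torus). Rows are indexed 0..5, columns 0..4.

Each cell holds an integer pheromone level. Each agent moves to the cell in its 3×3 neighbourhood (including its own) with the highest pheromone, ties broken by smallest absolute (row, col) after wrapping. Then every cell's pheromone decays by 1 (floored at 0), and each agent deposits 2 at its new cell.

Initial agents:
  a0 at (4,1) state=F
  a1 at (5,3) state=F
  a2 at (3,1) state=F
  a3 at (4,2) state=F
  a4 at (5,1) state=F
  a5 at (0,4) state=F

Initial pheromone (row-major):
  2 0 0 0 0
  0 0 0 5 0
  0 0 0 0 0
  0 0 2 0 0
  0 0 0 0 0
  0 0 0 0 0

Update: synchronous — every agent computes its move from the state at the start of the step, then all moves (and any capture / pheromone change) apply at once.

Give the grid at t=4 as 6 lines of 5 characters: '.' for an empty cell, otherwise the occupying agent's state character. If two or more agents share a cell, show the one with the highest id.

t=1: a0@(3,2) a1@(0,2) a2@(3,2) a3@(3,2) a4@(0,0) a5@(1,3) | pheromone: 3 0 2 0 0 / 0 0 0 6 0 / 0 0 0 0 0 / 0 0 7 0 0 / 0 0 0 0 0 / 0 0 0 0 0
t=2: a0@(3,2) a1@(1,3) a2@(3,2) a3@(3,2) a4@(0,0) a5@(1,3) | pheromone: 4 0 1 0 0 / 0 0 0 9 0 / 0 0 0 0 0 / 0 0 12 0 0 / 0 0 0 0 0 / 0 0 0 0 0
t=3: a0@(3,2) a1@(1,3) a2@(3,2) a3@(3,2) a4@(0,0) a5@(1,3) | pheromone: 5 0 0 0 0 / 0 0 0 12 0 / 0 0 0 0 0 / 0 0 17 0 0 / 0 0 0 0 0 / 0 0 0 0 0
t=4: a0@(3,2) a1@(1,3) a2@(3,2) a3@(3,2) a4@(0,0) a5@(1,3) | pheromone: 6 0 0 0 0 / 0 0 0 15 0 / 0 0 0 0 0 / 0 0 22 0 0 / 0 0 0 0 0 / 0 0 0 0 0

F....
...F.
.....
..F..
.....
.....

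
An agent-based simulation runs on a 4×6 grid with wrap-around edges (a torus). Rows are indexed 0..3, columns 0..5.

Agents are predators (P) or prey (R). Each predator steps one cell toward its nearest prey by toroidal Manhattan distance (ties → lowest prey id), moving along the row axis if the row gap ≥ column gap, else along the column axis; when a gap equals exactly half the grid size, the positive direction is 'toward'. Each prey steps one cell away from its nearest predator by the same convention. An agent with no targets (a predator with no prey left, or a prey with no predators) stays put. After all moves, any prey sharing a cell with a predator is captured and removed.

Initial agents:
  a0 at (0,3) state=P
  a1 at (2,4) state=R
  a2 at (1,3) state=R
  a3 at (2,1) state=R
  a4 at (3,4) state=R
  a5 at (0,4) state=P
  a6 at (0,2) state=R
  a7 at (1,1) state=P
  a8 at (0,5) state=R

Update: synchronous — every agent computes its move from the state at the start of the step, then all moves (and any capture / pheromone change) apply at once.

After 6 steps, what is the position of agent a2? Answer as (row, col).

(2, 4)

t=1: a0@(1,3):P a1@(1,4):R a2@(2,3):R a3@(3,1):R a4@(2,4):R a5@(3,4):P a6@(0,1):R a7@(2,1):P a8@(0,0):R
t=2: a0@(1,4):P a1@(1,5):R a2@(3,3):R a3@(0,1):R a5@(2,4):P a7@(3,1):P a8@(0,1):R
t=3: a0@(1,5):P a1@(1,0):R a2@(0,3):R a3@(1,1):R a5@(1,4):P a7@(0,1):P a8@(1,1):R
t=4: a0@(1,0):P a2@(3,3):R a3@(2,1):R a5@(1,5):P a7@(1,1):P a8@(2,1):R
t=5: a0@(2,0):P a2@(2,3):R a3@(3,1):R a5@(1,0):P a7@(2,1):P a8@(3,1):R
t=6: a0@(3,0):P a2@(2,4):R a3@(0,1):R a5@(2,0):P a7@(3,1):P a8@(0,1):R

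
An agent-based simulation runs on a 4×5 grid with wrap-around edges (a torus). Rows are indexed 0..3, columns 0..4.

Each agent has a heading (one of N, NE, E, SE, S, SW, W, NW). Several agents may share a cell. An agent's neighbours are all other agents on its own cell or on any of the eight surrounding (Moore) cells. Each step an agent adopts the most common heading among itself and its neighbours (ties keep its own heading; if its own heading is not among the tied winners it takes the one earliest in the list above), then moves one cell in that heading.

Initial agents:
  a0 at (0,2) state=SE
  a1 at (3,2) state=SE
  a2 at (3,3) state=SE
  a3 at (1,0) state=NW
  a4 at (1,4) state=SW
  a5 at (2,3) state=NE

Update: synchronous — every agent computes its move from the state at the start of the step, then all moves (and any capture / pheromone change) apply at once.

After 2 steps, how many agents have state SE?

6

t=1: a0@(1,3):SE a1@(0,3):SE a2@(0,4):SE a3@(0,4):NW a4@(2,3):SW a5@(3,4):SE
t=2: a0@(2,4):SE a1@(1,4):SE a2@(1,0):SE a3@(1,0):SE a4@(3,4):SE a5@(0,0):SE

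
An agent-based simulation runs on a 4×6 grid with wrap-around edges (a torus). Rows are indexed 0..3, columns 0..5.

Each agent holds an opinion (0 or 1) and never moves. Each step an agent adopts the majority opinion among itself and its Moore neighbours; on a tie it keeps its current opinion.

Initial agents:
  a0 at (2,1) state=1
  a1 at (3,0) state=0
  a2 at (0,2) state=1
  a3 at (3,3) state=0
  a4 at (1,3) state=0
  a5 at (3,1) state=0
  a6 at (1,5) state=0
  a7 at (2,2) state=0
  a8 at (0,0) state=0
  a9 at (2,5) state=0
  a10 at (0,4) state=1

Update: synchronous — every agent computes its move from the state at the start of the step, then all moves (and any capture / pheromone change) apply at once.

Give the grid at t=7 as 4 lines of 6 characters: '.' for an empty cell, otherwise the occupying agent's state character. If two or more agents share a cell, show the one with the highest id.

0.0.0.
...0.0
.00..0
00.0..

t=1: a0@(2,1):0 a1@(3,0):0 a2@(0,2):0 a3@(3,3):0 a4@(1,3):0 a5@(3,1):0 a6@(1,5):0 a7@(2,2):0 a8@(0,0):0 a9@(2,5):0 a10@(0,4):0
t=2: (unchanged — steady state)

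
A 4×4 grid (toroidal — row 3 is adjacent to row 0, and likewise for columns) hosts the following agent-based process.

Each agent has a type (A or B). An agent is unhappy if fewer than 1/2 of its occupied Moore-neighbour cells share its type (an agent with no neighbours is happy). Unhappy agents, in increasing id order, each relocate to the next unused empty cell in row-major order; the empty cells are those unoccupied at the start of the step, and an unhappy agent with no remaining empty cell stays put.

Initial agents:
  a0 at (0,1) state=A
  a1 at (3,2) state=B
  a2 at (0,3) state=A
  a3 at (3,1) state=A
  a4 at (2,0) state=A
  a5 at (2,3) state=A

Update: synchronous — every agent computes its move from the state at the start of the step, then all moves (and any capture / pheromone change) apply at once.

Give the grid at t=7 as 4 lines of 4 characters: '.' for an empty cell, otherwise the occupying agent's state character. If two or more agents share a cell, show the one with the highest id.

t=1: a0@(0,1):A a1@(0,0):B a2@(0,2):A a3@(3,1):A a4@(2,0):A a5@(2,3):A
t=2: a0@(0,1):A a1@(0,3):B a2@(0,2):A a3@(3,1):A a4@(2,0):A a5@(2,3):A
t=3: a0@(0,1):A a1@(0,0):B a2@(0,2):A a3@(3,1):A a4@(2,0):A a5@(2,3):A
t=4: a0@(0,1):A a1@(0,3):B a2@(0,2):A a3@(3,1):A a4@(2,0):A a5@(2,3):A
t=5: a0@(0,1):A a1@(0,0):B a2@(0,2):A a3@(3,1):A a4@(2,0):A a5@(2,3):A
t=6: a0@(0,1):A a1@(0,3):B a2@(0,2):A a3@(3,1):A a4@(2,0):A a5@(2,3):A
t=7: a0@(0,1):A a1@(0,0):B a2@(0,2):A a3@(3,1):A a4@(2,0):A a5@(2,3):A

BAA.
....
A..A
.A..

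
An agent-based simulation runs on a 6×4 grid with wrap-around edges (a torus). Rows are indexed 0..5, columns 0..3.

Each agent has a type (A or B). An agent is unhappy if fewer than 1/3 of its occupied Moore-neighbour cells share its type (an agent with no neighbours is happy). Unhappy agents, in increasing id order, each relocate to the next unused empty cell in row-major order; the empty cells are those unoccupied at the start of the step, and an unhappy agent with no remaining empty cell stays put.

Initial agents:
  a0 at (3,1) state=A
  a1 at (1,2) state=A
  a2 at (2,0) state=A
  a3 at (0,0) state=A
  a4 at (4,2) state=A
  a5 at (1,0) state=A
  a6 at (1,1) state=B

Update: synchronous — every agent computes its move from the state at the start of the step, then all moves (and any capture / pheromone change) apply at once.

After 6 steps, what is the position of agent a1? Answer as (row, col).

t=1: a0@(3,1):A a1@(0,1):A a2@(2,0):A a3@(0,0):A a4@(4,2):A a5@(1,0):A a6@(0,2):B
t=2: a0@(3,1):A a1@(0,1):A a2@(2,0):A a3@(0,0):A a4@(4,2):A a5@(1,0):A a6@(0,3):B
t=3: a0@(3,1):A a1@(0,1):A a2@(2,0):A a3@(0,0):A a4@(4,2):A a5@(1,0):A a6@(0,2):B
t=4: a0@(3,1):A a1@(0,1):A a2@(2,0):A a3@(0,0):A a4@(4,2):A a5@(1,0):A a6@(0,3):B
t=5: a0@(3,1):A a1@(0,1):A a2@(2,0):A a3@(0,0):A a4@(4,2):A a5@(1,0):A a6@(0,2):B
t=6: a0@(3,1):A a1@(0,1):A a2@(2,0):A a3@(0,0):A a4@(4,2):A a5@(1,0):A a6@(0,3):B

(0, 1)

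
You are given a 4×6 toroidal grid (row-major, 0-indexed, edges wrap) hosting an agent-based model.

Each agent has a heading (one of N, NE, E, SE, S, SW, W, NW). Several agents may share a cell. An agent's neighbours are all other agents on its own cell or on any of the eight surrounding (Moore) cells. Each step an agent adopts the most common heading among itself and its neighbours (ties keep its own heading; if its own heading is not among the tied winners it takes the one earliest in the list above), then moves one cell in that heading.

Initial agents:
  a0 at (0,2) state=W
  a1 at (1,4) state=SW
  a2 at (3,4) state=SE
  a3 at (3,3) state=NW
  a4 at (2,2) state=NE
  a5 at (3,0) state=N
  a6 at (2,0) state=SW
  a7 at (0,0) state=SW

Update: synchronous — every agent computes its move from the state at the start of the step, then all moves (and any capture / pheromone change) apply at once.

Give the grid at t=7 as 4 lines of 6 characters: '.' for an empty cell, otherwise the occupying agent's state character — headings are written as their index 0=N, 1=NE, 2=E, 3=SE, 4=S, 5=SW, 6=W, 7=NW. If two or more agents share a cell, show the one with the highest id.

t=1: a0@(0,1):W a1@(2,3):SW a2@(0,5):SE a3@(2,2):NW a4@(1,3):NE a5@(0,5):SW a6@(3,5):SW a7@(1,5):SW
t=2: a0@(0,0):W a1@(3,2):SW a2@(1,4):SW a3@(1,1):NW a4@(0,4):NE a5@(1,4):SW a6@(0,4):SW a7@(2,4):SW
t=3: a0@(0,5):W a1@(0,1):SW a2@(2,3):SW a3@(0,0):NW a4@(1,3):SW a5@(2,3):SW a6@(1,3):SW a7@(3,3):SW
t=4: a0@(0,4):W a1@(1,0):SW a2@(3,2):SW a3@(3,5):NW a4@(2,2):SW a5@(3,2):SW a6@(2,2):SW a7@(0,2):SW
t=5: a0@(0,3):W a1@(2,5):SW a2@(0,1):SW a3@(2,4):NW a4@(3,1):SW a5@(0,1):SW a6@(3,1):SW a7@(1,1):SW
t=6: a0@(0,2):W a1@(3,4):SW a2@(1,0):SW a3@(1,3):NW a4@(0,0):SW a5@(1,0):SW a6@(0,0):SW a7@(2,0):SW
t=7: a0@(0,1):W a1@(0,3):SW a2@(2,5):SW a3@(0,2):NW a4@(1,5):SW a5@(2,5):SW a6@(1,5):SW a7@(3,5):SW

.675..
.....5
.....5
.....5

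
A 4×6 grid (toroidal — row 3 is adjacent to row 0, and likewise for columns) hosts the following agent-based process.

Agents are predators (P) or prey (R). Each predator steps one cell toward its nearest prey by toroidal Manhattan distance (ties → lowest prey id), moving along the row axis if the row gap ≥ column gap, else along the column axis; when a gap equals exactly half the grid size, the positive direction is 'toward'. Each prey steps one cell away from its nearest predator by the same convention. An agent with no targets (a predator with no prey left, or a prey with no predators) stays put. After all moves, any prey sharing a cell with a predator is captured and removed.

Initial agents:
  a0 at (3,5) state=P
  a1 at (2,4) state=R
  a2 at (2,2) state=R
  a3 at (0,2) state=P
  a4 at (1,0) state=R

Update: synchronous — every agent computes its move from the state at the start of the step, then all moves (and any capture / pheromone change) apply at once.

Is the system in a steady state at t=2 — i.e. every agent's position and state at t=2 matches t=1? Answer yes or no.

no

t=1: a0@(2,5):P a1@(1,4):R a3@(1,2):P a4@(0,0):R
t=2: a0@(1,5):P a1@(0,4):R a3@(1,3):P a4@(3,0):R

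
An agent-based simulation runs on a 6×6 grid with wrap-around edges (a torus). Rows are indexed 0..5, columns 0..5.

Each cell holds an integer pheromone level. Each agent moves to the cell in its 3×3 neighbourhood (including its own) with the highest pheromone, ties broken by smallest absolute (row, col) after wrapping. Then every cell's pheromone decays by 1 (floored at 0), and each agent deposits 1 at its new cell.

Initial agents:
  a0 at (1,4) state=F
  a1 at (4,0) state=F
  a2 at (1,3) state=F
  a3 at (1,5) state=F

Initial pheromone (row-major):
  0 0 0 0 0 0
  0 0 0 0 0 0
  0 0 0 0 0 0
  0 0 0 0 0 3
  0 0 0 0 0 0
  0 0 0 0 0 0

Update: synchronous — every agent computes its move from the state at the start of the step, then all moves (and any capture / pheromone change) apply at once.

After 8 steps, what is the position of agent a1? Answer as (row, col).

t=1: a0@(0,3) a1@(3,5) a2@(0,2) a3@(0,0) | pheromone: 1 0 1 1 0 0 / 0 0 0 0 0 0 / 0 0 0 0 0 0 / 0 0 0 0 0 3 / 0 0 0 0 0 0 / 0 0 0 0 0 0
t=2: a0@(0,2) a1@(3,5) a2@(0,2) a3@(0,0) | pheromone: 1 0 2 0 0 0 / 0 0 0 0 0 0 / 0 0 0 0 0 0 / 0 0 0 0 0 3 / 0 0 0 0 0 0 / 0 0 0 0 0 0
t=3: a0@(0,2) a1@(3,5) a2@(0,2) a3@(0,0) | pheromone: 1 0 3 0 0 0 / 0 0 0 0 0 0 / 0 0 0 0 0 0 / 0 0 0 0 0 3 / 0 0 0 0 0 0 / 0 0 0 0 0 0
t=4: a0@(0,2) a1@(3,5) a2@(0,2) a3@(0,0) | pheromone: 1 0 4 0 0 0 / 0 0 0 0 0 0 / 0 0 0 0 0 0 / 0 0 0 0 0 3 / 0 0 0 0 0 0 / 0 0 0 0 0 0
t=5: a0@(0,2) a1@(3,5) a2@(0,2) a3@(0,0) | pheromone: 1 0 5 0 0 0 / 0 0 0 0 0 0 / 0 0 0 0 0 0 / 0 0 0 0 0 3 / 0 0 0 0 0 0 / 0 0 0 0 0 0
t=6: a0@(0,2) a1@(3,5) a2@(0,2) a3@(0,0) | pheromone: 1 0 6 0 0 0 / 0 0 0 0 0 0 / 0 0 0 0 0 0 / 0 0 0 0 0 3 / 0 0 0 0 0 0 / 0 0 0 0 0 0
t=7: a0@(0,2) a1@(3,5) a2@(0,2) a3@(0,0) | pheromone: 1 0 7 0 0 0 / 0 0 0 0 0 0 / 0 0 0 0 0 0 / 0 0 0 0 0 3 / 0 0 0 0 0 0 / 0 0 0 0 0 0
t=8: a0@(0,2) a1@(3,5) a2@(0,2) a3@(0,0) | pheromone: 1 0 8 0 0 0 / 0 0 0 0 0 0 / 0 0 0 0 0 0 / 0 0 0 0 0 3 / 0 0 0 0 0 0 / 0 0 0 0 0 0

(3, 5)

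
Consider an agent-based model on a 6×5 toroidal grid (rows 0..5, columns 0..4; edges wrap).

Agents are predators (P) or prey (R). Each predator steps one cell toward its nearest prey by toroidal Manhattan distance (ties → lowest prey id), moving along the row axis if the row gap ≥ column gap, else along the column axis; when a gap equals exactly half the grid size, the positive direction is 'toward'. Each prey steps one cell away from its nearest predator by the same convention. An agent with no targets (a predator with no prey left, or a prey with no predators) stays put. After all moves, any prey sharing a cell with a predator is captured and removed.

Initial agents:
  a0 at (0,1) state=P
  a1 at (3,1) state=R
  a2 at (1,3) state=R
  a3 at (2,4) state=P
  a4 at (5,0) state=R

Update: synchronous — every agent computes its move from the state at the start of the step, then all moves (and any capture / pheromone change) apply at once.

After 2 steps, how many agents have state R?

t=1: a0@(5,1):P a1@(2,1):R a2@(0,3):R a3@(1,4):P a4@(4,0):R
t=2: a0@(4,1):P a1@(1,1):R a2@(5,3):R a3@(0,4):P a4@(3,0):R

3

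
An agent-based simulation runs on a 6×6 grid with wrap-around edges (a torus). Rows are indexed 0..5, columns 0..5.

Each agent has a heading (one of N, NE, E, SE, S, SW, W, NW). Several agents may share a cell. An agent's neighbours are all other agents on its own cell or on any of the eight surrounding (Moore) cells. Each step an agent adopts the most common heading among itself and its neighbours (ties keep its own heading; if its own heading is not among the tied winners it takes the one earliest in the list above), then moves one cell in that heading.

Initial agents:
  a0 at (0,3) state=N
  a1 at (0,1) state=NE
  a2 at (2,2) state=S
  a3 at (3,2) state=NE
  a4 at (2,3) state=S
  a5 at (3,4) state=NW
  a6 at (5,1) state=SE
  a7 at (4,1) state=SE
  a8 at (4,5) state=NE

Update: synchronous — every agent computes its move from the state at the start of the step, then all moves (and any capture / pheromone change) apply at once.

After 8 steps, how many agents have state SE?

t=1: a0@(5,3):N a1@(5,2):NE a2@(3,2):S a3@(4,2):S a4@(3,3):S a5@(2,3):NW a6@(0,2):SE a7@(5,2):SE a8@(3,0):NE
t=2: a0@(0,4):SE a1@(0,3):SE a2@(4,2):S a3@(5,2):S a4@(4,3):S a5@(3,3):S a6@(1,3):SE a7@(0,3):SE a8@(2,1):NE
t=3: a0@(1,5):SE a1@(1,4):SE a2@(5,2):S a3@(0,2):S a4@(5,3):S a5@(4,3):S a6@(2,4):SE a7@(1,4):SE a8@(1,2):NE
t=4: a0@(2,0):SE a1@(2,5):SE a2@(0,2):S a3@(1,2):S a4@(0,3):S a5@(5,3):S a6@(3,5):SE a7@(2,5):SE a8@(0,3):NE
t=5: a0@(3,1):SE a1@(3,0):SE a2@(1,2):S a3@(2,2):S a4@(1,3):S a5@(0,3):S a6@(4,0):SE a7@(3,0):SE a8@(1,3):S
t=6: a0@(4,2):SE a1@(4,1):SE a2@(2,2):S a3@(3,2):S a4@(2,3):S a5@(1,3):S a6@(5,1):SE a7@(4,1):SE a8@(2,3):S
t=7: a0@(5,3):SE a1@(5,2):SE a2@(3,2):S a3@(4,2):S a4@(3,3):S a5@(2,3):S a6@(0,2):SE a7@(5,2):SE a8@(3,3):S
t=8: a0@(0,4):SE a1@(0,3):SE a2@(4,2):S a3@(5,2):S a4@(4,3):S a5@(3,3):S a6@(1,3):SE a7@(0,3):SE a8@(4,3):S

4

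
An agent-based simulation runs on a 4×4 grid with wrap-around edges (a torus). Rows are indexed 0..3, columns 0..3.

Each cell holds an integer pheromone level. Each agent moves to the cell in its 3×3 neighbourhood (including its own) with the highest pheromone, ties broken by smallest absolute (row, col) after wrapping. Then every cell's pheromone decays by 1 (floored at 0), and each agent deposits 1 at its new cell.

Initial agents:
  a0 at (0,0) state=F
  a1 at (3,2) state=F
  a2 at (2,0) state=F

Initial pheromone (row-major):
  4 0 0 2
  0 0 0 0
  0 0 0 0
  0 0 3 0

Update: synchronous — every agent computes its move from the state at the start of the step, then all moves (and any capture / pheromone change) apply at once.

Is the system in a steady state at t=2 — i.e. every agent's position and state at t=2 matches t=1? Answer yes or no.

t=1: a0@(0,0) a1@(3,2) a2@(1,0) | pheromone: 4 0 0 1 / 1 0 0 0 / 0 0 0 0 / 0 0 3 0
t=2: a0@(0,0) a1@(3,2) a2@(0,0) | pheromone: 5 0 0 0 / 0 0 0 0 / 0 0 0 0 / 0 0 3 0

no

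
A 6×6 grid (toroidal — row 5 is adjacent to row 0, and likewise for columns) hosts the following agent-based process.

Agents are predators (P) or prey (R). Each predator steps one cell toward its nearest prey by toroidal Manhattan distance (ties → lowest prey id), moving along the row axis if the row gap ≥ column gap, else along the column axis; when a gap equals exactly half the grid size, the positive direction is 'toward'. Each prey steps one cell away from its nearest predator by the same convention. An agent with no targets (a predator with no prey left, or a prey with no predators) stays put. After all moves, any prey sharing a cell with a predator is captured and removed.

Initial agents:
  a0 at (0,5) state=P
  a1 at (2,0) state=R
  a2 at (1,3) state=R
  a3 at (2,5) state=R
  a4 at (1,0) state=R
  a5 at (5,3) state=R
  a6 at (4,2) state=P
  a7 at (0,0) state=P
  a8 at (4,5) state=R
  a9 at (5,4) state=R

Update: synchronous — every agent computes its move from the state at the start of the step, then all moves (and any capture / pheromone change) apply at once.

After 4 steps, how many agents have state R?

7

t=1: a0@(1,5):P a1@(3,0):R a2@(1,2):R a3@(3,5):R a4@(2,0):R a5@(0,3):R a6@(5,2):P a7@(1,0):P a8@(3,5):R a9@(4,4):R
t=2: a0@(2,5):P a1@(4,0):R a2@(2,2):R a3@(4,5):R a4@(3,0):R a5@(1,3):R a6@(0,2):P a7@(2,0):P a8@(4,5):R a9@(4,5):R
t=3: a0@(3,5):P a1@(5,0):R a2@(3,2):R a3@(5,5):R a4@(4,0):R a5@(2,3):R a6@(1,2):P a7@(3,0):P a8@(5,5):R a9@(5,5):R
t=4: a0@(4,5):P a1@(0,0):R a2@(4,2):R a3@(0,5):R a4@(5,0):R a5@(3,3):R a6@(2,2):P a7@(4,0):P a8@(0,5):R a9@(0,5):R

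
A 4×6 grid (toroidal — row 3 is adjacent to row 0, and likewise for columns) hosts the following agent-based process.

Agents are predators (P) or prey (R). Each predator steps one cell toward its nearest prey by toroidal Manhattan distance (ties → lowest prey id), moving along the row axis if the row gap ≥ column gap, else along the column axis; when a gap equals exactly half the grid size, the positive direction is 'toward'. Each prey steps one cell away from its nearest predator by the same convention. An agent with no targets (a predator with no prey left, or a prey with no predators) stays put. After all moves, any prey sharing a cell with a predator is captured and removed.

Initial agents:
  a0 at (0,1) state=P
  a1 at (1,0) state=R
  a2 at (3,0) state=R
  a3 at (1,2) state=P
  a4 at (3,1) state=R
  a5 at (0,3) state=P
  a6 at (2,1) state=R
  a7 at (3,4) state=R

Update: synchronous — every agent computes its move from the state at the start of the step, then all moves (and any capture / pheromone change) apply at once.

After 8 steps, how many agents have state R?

4

t=1: a0@(3,1):P a1@(2,0):R a2@(2,0):R a3@(1,1):P a4@(2,1):R a5@(3,3):P a7@(2,4):R
t=2: a0@(2,1):P a1@(1,0):R a2@(1,0):R a3@(2,1):P a4@(1,1):R a5@(2,3):P a7@(1,4):R
t=3: a0@(1,1):P a1@(0,0):R a2@(0,0):R a3@(1,1):P a4@(0,1):R a5@(1,3):P a7@(0,4):R
t=4: a0@(0,1):P a1@(3,0):R a2@(3,0):R a3@(0,1):P a4@(3,1):R a5@(0,3):P a7@(3,4):R
t=5: a0@(3,1):P a1@(2,0):R a2@(2,0):R a3@(3,1):P a4@(2,1):R a5@(3,3):P a7@(2,4):R
t=6: a0@(2,1):P a1@(1,0):R a2@(1,0):R a3@(2,1):P a4@(1,1):R a5@(2,3):P a7@(1,4):R
t=7: a0@(1,1):P a1@(0,0):R a2@(0,0):R a3@(1,1):P a4@(0,1):R a5@(1,3):P a7@(0,4):R
t=8: a0@(0,1):P a1@(3,0):R a2@(3,0):R a3@(0,1):P a4@(3,1):R a5@(0,3):P a7@(3,4):R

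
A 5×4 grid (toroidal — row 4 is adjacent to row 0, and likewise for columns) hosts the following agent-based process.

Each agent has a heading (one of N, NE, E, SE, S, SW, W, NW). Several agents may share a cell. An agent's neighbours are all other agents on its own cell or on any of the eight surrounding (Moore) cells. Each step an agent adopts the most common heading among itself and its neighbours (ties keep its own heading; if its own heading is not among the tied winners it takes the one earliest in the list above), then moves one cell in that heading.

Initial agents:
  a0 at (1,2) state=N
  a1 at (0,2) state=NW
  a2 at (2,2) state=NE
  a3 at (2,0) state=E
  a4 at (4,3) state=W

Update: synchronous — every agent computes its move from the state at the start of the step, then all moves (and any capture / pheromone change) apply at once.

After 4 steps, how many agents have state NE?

t=1: a0@(0,2):N a1@(4,1):NW a2@(1,3):NE a3@(2,1):E a4@(4,2):W
t=2: a0@(4,2):N a1@(3,0):NW a2@(0,0):NE a3@(2,2):E a4@(4,1):W
t=3: a0@(3,2):N a1@(2,3):NW a2@(4,1):NE a3@(2,3):E a4@(4,0):W
t=4: a0@(2,2):N a1@(1,2):NW a2@(3,2):NE a3@(2,0):E a4@(4,3):W

1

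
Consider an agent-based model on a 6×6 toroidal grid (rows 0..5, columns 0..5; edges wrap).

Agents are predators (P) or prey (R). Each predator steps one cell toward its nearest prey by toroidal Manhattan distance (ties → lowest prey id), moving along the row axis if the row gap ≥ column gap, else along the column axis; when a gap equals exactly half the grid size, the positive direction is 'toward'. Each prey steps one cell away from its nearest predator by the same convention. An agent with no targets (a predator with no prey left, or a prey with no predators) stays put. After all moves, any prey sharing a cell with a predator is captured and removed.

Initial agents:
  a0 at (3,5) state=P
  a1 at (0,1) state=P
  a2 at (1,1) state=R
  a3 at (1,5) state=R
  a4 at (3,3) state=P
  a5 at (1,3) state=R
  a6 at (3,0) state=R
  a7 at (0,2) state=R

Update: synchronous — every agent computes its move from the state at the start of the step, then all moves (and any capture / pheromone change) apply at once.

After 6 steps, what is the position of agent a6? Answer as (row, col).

(3, 0)

t=1: a0@(3,0):P a1@(1,1):P a2@(2,1):R a3@(0,5):R a4@(2,3):P a5@(0,3):R a6@(3,1):R a7@(0,3):R
t=2: a0@(3,1):P a1@(2,1):P a3@(0,4):R a4@(2,2):P a5@(5,3):R a6@(3,2):R a7@(5,3):R
t=3: a0@(3,2):P a1@(3,1):P a3@(5,4):R a4@(3,2):P a5@(0,3):R a6@(3,3):R a7@(0,3):R
t=4: a0@(3,3):P a1@(3,2):P a3@(0,4):R a4@(3,3):P a5@(5,3):R a6@(3,4):R a7@(5,3):R
t=5: a0@(3,4):P a1@(3,3):P a3@(5,4):R a4@(3,4):P a5@(0,3):R a6@(3,5):R a7@(0,3):R
t=6: a0@(3,5):P a1@(3,4):P a3@(0,4):R a4@(3,5):P a5@(5,3):R a6@(3,0):R a7@(5,3):R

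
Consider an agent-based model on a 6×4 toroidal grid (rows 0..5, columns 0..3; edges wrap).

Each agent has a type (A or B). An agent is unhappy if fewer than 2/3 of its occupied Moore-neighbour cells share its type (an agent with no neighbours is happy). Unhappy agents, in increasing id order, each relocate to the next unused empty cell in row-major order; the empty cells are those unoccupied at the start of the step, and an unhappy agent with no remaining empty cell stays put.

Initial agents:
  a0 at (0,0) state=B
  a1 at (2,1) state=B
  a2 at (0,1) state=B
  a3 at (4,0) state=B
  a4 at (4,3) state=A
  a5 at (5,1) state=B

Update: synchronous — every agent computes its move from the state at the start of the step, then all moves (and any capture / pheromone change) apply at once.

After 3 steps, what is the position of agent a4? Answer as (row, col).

(1, 1)

t=1: a0@(0,0):B a1@(2,1):B a2@(0,1):B a3@(0,2):B a4@(0,3):A a5@(5,1):B
t=2: a0@(0,0):B a1@(2,1):B a2@(0,1):B a3@(0,2):B a4@(1,0):A a5@(5,1):B
t=3: a0@(0,0):B a1@(0,3):B a2@(0,1):B a3@(0,2):B a4@(1,1):A a5@(5,1):B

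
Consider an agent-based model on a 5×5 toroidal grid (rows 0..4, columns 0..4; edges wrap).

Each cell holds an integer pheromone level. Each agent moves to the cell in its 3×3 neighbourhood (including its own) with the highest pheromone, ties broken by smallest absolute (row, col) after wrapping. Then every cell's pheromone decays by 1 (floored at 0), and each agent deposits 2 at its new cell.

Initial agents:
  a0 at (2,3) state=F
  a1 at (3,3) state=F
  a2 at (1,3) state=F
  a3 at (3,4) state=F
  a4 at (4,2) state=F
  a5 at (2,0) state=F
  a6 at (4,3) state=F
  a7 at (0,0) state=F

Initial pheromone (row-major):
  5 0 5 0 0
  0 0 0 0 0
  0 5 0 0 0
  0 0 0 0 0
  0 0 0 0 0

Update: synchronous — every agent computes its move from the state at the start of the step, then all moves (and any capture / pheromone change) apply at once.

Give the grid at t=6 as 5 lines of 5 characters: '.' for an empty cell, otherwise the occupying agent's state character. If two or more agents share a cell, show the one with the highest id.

t=1: a0@(1,2) a1@(2,2) a2@(0,2) a3@(2,0) a4@(0,2) a5@(2,1) a6@(0,2) a7@(0,0) | pheromone: 6 0 10 0 0 / 0 0 2 0 0 / 2 6 2 0 0 / 0 0 0 0 0 / 0 0 0 0 0
t=2: a0@(0,2) a1@(2,1) a2@(0,2) a3@(2,1) a4@(0,2) a5@(2,1) a6@(0,2) a7@(0,0) | pheromone: 7 0 17 0 0 / 0 0 1 0 0 / 1 11 1 0 0 / 0 0 0 0 0 / 0 0 0 0 0
t=3: a0@(0,2) a1@(2,1) a2@(0,2) a3@(2,1) a4@(0,2) a5@(2,1) a6@(0,2) a7@(0,0) | pheromone: 8 0 24 0 0 / 0 0 0 0 0 / 0 16 0 0 0 / 0 0 0 0 0 / 0 0 0 0 0
t=4: a0@(0,2) a1@(2,1) a2@(0,2) a3@(2,1) a4@(0,2) a5@(2,1) a6@(0,2) a7@(0,0) | pheromone: 9 0 31 0 0 / 0 0 0 0 0 / 0 21 0 0 0 / 0 0 0 0 0 / 0 0 0 0 0
t=5: a0@(0,2) a1@(2,1) a2@(0,2) a3@(2,1) a4@(0,2) a5@(2,1) a6@(0,2) a7@(0,0) | pheromone: 10 0 38 0 0 / 0 0 0 0 0 / 0 26 0 0 0 / 0 0 0 0 0 / 0 0 0 0 0
t=6: a0@(0,2) a1@(2,1) a2@(0,2) a3@(2,1) a4@(0,2) a5@(2,1) a6@(0,2) a7@(0,0) | pheromone: 11 0 45 0 0 / 0 0 0 0 0 / 0 31 0 0 0 / 0 0 0 0 0 / 0 0 0 0 0

F.F..
.....
.F...
.....
.....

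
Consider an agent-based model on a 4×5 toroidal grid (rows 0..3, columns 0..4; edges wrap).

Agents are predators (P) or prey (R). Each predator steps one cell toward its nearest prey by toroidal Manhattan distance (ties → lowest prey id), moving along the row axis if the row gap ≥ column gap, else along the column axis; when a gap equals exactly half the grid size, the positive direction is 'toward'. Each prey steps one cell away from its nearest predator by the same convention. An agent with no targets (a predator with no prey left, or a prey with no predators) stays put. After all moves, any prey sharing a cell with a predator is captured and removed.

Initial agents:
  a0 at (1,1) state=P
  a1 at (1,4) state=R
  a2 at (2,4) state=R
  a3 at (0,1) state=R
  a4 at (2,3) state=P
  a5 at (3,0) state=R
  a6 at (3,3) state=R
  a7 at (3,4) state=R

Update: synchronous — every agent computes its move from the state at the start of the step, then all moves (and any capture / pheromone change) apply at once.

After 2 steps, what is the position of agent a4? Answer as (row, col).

t=1: a0@(0,1):P a1@(1,3):R a2@(2,0):R a3@(3,1):R a4@(2,4):P a5@(2,0):R a6@(0,3):R a7@(0,4):R
t=2: a0@(3,1):P a1@(0,3):R a2@(2,1):R a3@(2,1):R a4@(2,0):P a5@(2,1):R a6@(0,4):R a7@(0,3):R

(2, 0)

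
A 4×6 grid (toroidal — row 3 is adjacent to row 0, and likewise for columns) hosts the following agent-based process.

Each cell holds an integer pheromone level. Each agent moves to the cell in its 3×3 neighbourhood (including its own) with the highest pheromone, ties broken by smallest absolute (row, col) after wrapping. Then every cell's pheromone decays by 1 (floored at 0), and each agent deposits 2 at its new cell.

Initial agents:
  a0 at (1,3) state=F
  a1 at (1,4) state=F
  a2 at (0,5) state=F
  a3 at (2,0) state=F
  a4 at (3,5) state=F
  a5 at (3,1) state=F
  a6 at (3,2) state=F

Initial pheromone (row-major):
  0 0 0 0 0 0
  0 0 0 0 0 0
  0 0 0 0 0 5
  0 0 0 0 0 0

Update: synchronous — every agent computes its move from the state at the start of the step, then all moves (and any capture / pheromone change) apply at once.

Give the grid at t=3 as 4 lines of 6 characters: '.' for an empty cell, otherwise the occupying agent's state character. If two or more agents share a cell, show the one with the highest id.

t=1: a0@(0,2) a1@(2,5) a2@(0,0) a3@(2,5) a4@(2,5) a5@(0,0) a6@(0,1) | pheromone: 4 2 2 0 0 0 / 0 0 0 0 0 0 / 0 0 0 0 0 10 / 0 0 0 0 0 0
t=2: a0@(0,1) a1@(2,5) a2@(0,0) a3@(2,5) a4@(2,5) a5@(0,0) a6@(0,0) | pheromone: 9 3 1 0 0 0 / 0 0 0 0 0 0 / 0 0 0 0 0 15 / 0 0 0 0 0 0
t=3: a0@(0,0) a1@(2,5) a2@(0,0) a3@(2,5) a4@(2,5) a5@(0,0) a6@(0,0) | pheromone: 16 2 0 0 0 0 / 0 0 0 0 0 0 / 0 0 0 0 0 20 / 0 0 0 0 0 0

F.....
......
.....F
......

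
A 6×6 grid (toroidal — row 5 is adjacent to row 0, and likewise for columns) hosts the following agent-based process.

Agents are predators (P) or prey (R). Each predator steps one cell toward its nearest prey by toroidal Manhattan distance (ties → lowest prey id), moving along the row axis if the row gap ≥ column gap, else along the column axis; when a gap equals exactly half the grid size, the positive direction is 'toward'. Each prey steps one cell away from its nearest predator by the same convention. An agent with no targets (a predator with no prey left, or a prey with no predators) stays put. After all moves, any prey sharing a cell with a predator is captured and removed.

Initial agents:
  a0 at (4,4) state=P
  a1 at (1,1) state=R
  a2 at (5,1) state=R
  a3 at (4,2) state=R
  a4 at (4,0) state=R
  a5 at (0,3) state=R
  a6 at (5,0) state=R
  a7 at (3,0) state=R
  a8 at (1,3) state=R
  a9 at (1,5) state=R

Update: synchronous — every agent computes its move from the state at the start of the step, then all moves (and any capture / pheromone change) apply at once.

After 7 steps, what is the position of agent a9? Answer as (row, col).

t=1: a0@(4,3):P a1@(0,1):R a2@(5,0):R a3@(4,1):R a4@(4,1):R a5@(1,3):R a6@(5,1):R a7@(3,1):R a8@(0,3):R a9@(0,5):R
t=2: a0@(4,2):P a1@(1,1):R a2@(5,5):R a3@(4,0):R a4@(4,0):R a5@(0,3):R a6@(5,0):R a7@(3,0):R a8@(1,3):R a9@(1,5):R
t=3: a0@(4,1):P a1@(0,1):R a2@(5,4):R a3@(4,5):R a4@(4,5):R a5@(1,3):R a6@(5,5):R a7@(3,5):R a8@(0,3):R a9@(0,5):R
t=4: a0@(5,1):P a1@(1,1):R a2@(5,3):R a3@(4,4):R a4@(4,4):R a5@(0,3):R a6@(5,4):R a7@(3,4):R a8@(1,3):R a9@(1,5):R
t=5: a0@(0,1):P a1@(2,1):R a2@(5,4):R a3@(4,3):R a4@(4,3):R a5@(0,4):R a6@(5,3):R a7@(3,3):R a8@(2,3):R a9@(2,5):R
t=6: a0@(1,1):P a1@(3,1):R a2@(5,3):R a3@(3,3):R a4@(3,3):R a5@(0,3):R a6@(5,4):R a7@(2,3):R a8@(3,3):R a9@(3,5):R
t=7: a0@(2,1):P a1@(4,1):R a2@(4,3):R a3@(4,3):R a4@(4,3):R a5@(0,4):R a6@(5,3):R a7@(2,4):R a8@(4,3):R a9@(4,5):R

(4, 5)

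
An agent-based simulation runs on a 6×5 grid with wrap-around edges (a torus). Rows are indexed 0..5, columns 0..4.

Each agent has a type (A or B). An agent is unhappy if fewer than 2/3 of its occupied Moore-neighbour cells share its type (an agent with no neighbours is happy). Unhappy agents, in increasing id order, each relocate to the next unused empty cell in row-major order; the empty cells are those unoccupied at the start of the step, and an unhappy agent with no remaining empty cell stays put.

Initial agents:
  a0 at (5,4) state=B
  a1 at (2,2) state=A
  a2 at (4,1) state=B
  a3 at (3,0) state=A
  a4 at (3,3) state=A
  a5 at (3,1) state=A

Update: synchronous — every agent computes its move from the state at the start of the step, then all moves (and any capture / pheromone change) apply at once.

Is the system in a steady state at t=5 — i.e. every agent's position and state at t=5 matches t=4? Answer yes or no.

no

t=1: a0@(5,4):B a1@(2,2):A a2@(0,0):B a3@(0,1):A a4@(3,3):A a5@(3,1):A
t=2: a0@(5,4):B a1@(2,2):A a2@(0,2):B a3@(0,3):A a4@(3,3):A a5@(3,1):A
t=3: a0@(0,0):B a1@(2,2):A a2@(0,1):B a3@(0,4):A a4@(3,3):A a5@(3,1):A
t=4: a0@(0,2):B a1@(2,2):A a2@(0,1):B a3@(0,3):A a4@(3,3):A a5@(3,1):A
t=5: a0@(0,0):B a1@(2,2):A a2@(0,1):B a3@(0,4):A a4@(3,3):A a5@(3,1):A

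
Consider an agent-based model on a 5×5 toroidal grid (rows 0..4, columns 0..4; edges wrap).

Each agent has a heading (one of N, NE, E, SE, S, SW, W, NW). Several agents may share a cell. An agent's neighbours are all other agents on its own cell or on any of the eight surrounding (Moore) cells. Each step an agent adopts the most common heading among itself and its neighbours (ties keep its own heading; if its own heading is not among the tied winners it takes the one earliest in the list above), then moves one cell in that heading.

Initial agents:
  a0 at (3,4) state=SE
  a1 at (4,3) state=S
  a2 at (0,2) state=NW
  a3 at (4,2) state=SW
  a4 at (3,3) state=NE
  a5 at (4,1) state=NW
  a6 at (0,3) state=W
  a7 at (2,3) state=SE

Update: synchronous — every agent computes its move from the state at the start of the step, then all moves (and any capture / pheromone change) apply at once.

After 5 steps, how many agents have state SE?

4

t=1: a0@(4,0):SE a1@(0,3):S a2@(4,1):NW a3@(3,1):NW a4@(4,4):SE a5@(3,0):NW a6@(0,2):W a7@(3,4):SE
t=2: a0@(0,1):SE a1@(1,3):S a2@(3,0):NW a3@(2,0):NW a4@(0,0):SE a5@(2,4):NW a6@(0,1):W a7@(4,0):SE
t=3: a0@(1,2):SE a1@(2,3):S a2@(2,4):NW a3@(1,4):NW a4@(1,1):SE a5@(1,3):NW a6@(1,2):SE a7@(0,1):SE
t=4: a0@(2,3):SE a1@(1,2):NW a2@(1,3):NW a3@(0,3):NW a4@(2,2):SE a5@(0,2):NW a6@(2,3):SE a7@(1,2):SE
t=5: a0@(3,4):SE a1@(0,1):NW a2@(0,2):NW a3@(4,2):NW a4@(3,3):SE a5@(4,1):NW a6@(3,4):SE a7@(2,3):SE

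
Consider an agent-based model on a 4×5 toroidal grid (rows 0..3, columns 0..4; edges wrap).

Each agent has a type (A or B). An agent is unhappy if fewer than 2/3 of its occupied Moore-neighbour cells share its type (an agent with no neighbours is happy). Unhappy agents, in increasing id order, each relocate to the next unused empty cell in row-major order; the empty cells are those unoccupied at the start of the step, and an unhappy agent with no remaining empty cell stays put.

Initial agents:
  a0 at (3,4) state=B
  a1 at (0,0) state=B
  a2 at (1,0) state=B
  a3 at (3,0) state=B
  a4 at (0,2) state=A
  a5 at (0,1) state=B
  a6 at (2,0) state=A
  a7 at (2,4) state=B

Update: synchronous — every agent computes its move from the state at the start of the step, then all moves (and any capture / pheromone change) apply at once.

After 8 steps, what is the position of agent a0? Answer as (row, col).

t=1: a0@(3,4):B a1@(0,0):B a2@(1,0):B a3@(3,0):B a4@(0,3):A a5@(0,1):B a6@(0,4):A a7@(2,4):B
t=2: a0@(0,2):B a1@(0,0):B a2@(1,0):B a3@(3,0):B a4@(1,1):A a5@(0,1):B a6@(1,2):A a7@(2,4):B
t=3: a0@(0,3):B a1@(0,0):B a2@(1,0):B a3@(3,0):B a4@(0,4):A a5@(0,1):B a6@(1,3):A a7@(2,4):B
t=4: a0@(0,2):B a1@(0,0):B a2@(1,0):B a3@(3,0):B a4@(1,1):A a5@(0,1):B a6@(1,2):A a7@(2,4):B
t=5: a0@(0,3):B a1@(0,0):B a2@(1,0):B a3@(3,0):B a4@(0,4):A a5@(0,1):B a6@(1,3):A a7@(2,4):B
t=6: a0@(0,2):B a1@(0,0):B a2@(1,0):B a3@(3,0):B a4@(1,1):A a5@(0,1):B a6@(1,2):A a7@(2,4):B
t=7: a0@(0,3):B a1@(0,0):B a2@(1,0):B a3@(3,0):B a4@(0,4):A a5@(0,1):B a6@(1,3):A a7@(2,4):B
t=8: a0@(0,2):B a1@(0,0):B a2@(1,0):B a3@(3,0):B a4@(1,1):A a5@(0,1):B a6@(1,2):A a7@(2,4):B

(0, 2)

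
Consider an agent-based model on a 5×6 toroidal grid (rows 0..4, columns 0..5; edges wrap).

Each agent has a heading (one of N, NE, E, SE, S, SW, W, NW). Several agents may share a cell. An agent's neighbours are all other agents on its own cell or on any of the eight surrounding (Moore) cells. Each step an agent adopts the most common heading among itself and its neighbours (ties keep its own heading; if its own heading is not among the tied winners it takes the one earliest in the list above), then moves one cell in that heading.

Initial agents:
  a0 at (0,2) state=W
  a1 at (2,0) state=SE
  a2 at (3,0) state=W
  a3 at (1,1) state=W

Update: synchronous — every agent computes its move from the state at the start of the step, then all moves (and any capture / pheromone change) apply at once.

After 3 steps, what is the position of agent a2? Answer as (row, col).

(3, 3)

t=1: a0@(0,1):W a1@(2,5):W a2@(3,5):W a3@(1,0):W
t=2: a0@(0,0):W a1@(2,4):W a2@(3,4):W a3@(1,5):W
t=3: a0@(0,5):W a1@(2,3):W a2@(3,3):W a3@(1,4):W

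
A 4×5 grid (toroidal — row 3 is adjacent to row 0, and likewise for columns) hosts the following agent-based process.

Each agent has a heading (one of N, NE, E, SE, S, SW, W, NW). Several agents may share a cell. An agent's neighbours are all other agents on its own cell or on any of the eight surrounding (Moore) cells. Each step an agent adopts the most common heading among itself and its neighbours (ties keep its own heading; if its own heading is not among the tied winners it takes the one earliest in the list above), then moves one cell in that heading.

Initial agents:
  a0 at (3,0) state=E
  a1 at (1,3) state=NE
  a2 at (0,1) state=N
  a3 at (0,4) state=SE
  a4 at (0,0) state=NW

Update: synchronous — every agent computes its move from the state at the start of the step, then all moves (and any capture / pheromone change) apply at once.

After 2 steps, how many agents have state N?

t=1: a0@(3,1):E a1@(0,4):NE a2@(3,1):N a3@(1,0):SE a4@(3,4):NW
t=2: a0@(3,2):E a1@(3,0):NE a2@(2,1):N a3@(2,1):SE a4@(2,3):NW

1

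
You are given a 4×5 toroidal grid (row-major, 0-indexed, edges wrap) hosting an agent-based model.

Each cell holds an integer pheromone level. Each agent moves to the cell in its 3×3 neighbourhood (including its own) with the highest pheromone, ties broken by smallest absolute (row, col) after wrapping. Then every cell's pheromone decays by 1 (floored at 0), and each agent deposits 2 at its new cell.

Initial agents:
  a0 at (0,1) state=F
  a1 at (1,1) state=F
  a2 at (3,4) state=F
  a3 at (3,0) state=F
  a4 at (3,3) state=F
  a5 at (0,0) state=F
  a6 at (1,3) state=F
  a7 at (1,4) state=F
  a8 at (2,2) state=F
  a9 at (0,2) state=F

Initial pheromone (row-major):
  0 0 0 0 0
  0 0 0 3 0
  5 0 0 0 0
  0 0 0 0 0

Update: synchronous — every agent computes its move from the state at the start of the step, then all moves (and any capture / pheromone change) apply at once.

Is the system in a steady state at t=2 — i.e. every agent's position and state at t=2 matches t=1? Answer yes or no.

t=1: a0@(0,0) a1@(2,0) a2@(2,0) a3@(2,0) a4@(0,2) a5@(0,0) a6@(1,3) a7@(2,0) a8@(1,3) a9@(1,3) | pheromone: 4 0 2 0 0 / 0 0 0 8 0 / 12 0 0 0 0 / 0 0 0 0 0
t=2: a0@(0,0) a1@(2,0) a2@(2,0) a3@(2,0) a4@(1,3) a5@(0,0) a6@(1,3) a7@(2,0) a8@(1,3) a9@(1,3) | pheromone: 7 0 1 0 0 / 0 0 0 15 0 / 19 0 0 0 0 / 0 0 0 0 0

no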